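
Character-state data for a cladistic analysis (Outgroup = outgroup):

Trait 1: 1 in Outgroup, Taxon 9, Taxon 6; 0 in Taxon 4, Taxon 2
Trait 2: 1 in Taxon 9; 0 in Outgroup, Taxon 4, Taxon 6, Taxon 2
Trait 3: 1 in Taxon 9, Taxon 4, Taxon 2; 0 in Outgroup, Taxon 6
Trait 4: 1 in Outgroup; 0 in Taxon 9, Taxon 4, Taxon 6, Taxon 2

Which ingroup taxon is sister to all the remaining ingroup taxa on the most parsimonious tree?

Taxon 6

Character polarity is set by the outgroup: the derived state is whichever differs from the outgroup's state, so for Trait 1, Trait 4 the derived state is '0', and for the remaining characters it is '1'.
Trait 1 (derived state '0') is shared by Taxon 2 and Taxon 4 — a synapomorphy uniting that clade.
Trait 2: derived state '1' in Taxon 9 only — an autapomorphy, so it tells us nothing about relationships among taxa.
Trait 3: derived state '1' in Taxon 2, Taxon 4, and Taxon 9 only — synapomorphy for {Taxon 2, Taxon 4, Taxon 9}.
All ingroup taxa share the derived state '0' for Trait 4; it defines the ingroup but does not resolve relationships within it.
Most parsimonious ingroup topology: ((Taxon 9,(Taxon 4,Taxon 2)),Taxon 6).
Taxon 6 is sister to the clade containing all other ingroup taxa, so it is the earliest-diverging (most basal) ingroup lineage.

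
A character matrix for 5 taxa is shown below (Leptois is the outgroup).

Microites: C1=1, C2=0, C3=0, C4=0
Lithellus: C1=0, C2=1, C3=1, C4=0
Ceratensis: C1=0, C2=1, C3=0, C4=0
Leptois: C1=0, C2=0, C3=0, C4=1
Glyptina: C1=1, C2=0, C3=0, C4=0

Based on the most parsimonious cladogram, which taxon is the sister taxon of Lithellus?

Ceratensis

Character polarity is set by the outgroup: the derived state is whichever differs from the outgroup's state, so for C4 the derived state is '0', and for the remaining characters it is '1'.
Only Glyptina and Microites show the derived state '1' for C1, supporting them as a clade.
Only Ceratensis and Lithellus show the derived state '1' for C2, supporting them as a clade.
C3 (derived state '1') is unique to Lithellus (autapomorphy; uninformative for grouping).
All ingroup taxa share the derived state '0' for C4; it defines the ingroup but does not resolve relationships within it.
Most parsimonious ingroup topology: ((Glyptina,Microites),(Lithellus,Ceratensis)).
Lithellus and Ceratensis form a cherry on this tree, so they are sister taxa.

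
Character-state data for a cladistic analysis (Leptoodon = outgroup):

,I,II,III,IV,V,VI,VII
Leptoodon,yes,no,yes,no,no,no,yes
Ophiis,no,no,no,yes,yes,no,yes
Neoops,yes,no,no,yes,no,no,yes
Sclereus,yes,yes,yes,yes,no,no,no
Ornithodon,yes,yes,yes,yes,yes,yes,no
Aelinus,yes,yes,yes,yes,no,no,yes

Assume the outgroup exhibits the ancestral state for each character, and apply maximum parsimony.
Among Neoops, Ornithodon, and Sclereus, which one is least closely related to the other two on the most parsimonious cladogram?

Character polarity is set by the outgroup: the derived state is whichever differs from the outgroup's state, so for I, III, VII the derived state is 'no', and for the remaining characters it is 'yes'.
I (derived state 'no') is unique to Ophiis (autapomorphy; uninformative for grouping).
II (derived state 'yes') is shared by Aelinus, Ornithodon, and Sclereus — a synapomorphy uniting that clade.
III: derived state 'no' in Neoops and Ophiis only — synapomorphy for {Neoops, Ophiis}.
All ingroup taxa share the derived state 'yes' for IV; it defines the ingroup but does not resolve relationships within it.
V groups Ophiis and Ornithodon, which is incompatible with the clades supported by the remaining characters; treating it as convergent (homoplasy) costs fewer steps than any alternative tree.
VI (derived state 'yes') is unique to Ornithodon (autapomorphy; uninformative for grouping).
VII (derived state 'no') is shared by Ornithodon and Sclereus — a synapomorphy uniting that clade.
Most parsimonious ingroup topology: ((Ophiis,Neoops),((Sclereus,Ornithodon),Aelinus)).
Sclereus and Ornithodon share a more recent common ancestor with each other than either does with Neoops, so Neoops is the least closely related of the three.

Neoops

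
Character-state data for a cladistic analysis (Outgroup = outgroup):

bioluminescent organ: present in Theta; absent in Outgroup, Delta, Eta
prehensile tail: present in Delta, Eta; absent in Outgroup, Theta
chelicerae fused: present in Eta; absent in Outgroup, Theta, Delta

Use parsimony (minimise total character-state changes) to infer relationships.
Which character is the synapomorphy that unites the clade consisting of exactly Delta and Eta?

prehensile tail

The outgroup has state 'absent' for every character, so 'present' is the derived state throughout.
bioluminescent organ: derived state 'present' in Theta only — an autapomorphy, so it tells us nothing about relationships among taxa.
prehensile tail (derived state 'present') is shared by Delta and Eta — a synapomorphy uniting that clade.
chelicerae fused (derived state 'present') is unique to Eta (autapomorphy; uninformative for grouping).
Most parsimonious ingroup topology: (Theta,(Delta,Eta)).
The clade {Delta, Eta} is supported by prehensile tail: its derived state 'present' occurs in exactly those taxa and in no other taxon (including the outgroup).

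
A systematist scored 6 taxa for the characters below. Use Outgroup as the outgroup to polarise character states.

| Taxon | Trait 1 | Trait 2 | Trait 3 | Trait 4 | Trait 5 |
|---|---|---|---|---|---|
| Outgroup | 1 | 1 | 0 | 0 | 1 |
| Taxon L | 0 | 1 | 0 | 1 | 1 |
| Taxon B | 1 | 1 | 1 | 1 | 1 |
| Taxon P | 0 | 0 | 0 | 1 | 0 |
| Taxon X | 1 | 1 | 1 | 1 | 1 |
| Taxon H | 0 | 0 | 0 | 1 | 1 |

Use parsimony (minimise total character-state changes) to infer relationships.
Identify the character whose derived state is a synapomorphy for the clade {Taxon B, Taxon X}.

Trait 3

Character polarity is set by the outgroup: the derived state is whichever differs from the outgroup's state, so for Trait 1, Trait 2, Trait 5 the derived state is '0', and for the remaining characters it is '1'.
Trait 1 (derived state '0') is shared by Taxon H, Taxon L, and Taxon P — a synapomorphy uniting that clade.
Only Taxon H and Taxon P show the derived state '0' for Trait 2, supporting them as a clade.
Trait 3: derived state '1' in Taxon B and Taxon X only — synapomorphy for {Taxon B, Taxon X}.
All ingroup taxa share the derived state '1' for Trait 4; it defines the ingroup but does not resolve relationships within it.
Trait 5 (derived state '0') is unique to Taxon P (autapomorphy; uninformative for grouping).
Most parsimonious ingroup topology: ((Taxon L,(Taxon P,Taxon H)),(Taxon B,Taxon X)).
The clade {Taxon B, Taxon X} is supported by Trait 3: its derived state '1' occurs in exactly those taxa and in no other taxon (including the outgroup).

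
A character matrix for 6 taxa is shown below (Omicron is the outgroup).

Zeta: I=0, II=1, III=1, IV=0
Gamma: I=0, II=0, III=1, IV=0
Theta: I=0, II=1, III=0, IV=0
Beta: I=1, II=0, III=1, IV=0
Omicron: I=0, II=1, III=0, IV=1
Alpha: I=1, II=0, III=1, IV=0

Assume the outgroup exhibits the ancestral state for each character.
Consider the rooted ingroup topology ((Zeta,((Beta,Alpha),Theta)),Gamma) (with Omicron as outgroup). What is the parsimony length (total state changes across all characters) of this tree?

Map each character onto ((Zeta,((Beta,Alpha),Theta)),Gamma) (rooted by Omicron) and count the minimum state changes it requires (Fitch parsimony):
I: 1; II: 2; III: 2; IV: 1.
Total tree length = 6.

6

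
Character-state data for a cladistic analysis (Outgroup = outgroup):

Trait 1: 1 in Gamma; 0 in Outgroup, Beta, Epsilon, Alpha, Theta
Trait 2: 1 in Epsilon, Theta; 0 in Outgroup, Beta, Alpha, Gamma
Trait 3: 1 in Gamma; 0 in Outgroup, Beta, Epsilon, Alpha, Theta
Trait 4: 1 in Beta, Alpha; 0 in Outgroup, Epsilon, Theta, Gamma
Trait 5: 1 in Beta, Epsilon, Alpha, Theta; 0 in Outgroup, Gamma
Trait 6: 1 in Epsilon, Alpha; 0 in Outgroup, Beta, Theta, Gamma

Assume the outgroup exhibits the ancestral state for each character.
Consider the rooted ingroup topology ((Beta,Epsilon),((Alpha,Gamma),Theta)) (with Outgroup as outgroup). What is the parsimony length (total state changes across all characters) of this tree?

Map each character onto ((Beta,Epsilon),((Alpha,Gamma),Theta)) (rooted by Outgroup) and count the minimum state changes it requires (Fitch parsimony):
Trait 1: 1; Trait 2: 2; Trait 3: 1; Trait 4: 2; Trait 5: 2; Trait 6: 2.
Total tree length = 10.

10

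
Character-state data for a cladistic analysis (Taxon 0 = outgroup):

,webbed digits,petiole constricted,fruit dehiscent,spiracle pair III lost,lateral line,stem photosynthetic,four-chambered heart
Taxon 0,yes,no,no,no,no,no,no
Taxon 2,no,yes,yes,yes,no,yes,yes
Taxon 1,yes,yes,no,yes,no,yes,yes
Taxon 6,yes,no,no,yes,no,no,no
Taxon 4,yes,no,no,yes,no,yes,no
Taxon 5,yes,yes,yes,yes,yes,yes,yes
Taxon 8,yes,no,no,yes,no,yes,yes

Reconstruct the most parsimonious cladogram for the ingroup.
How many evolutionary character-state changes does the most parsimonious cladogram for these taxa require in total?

Character polarity is set by the outgroup: the derived state is whichever differs from the outgroup's state, so for webbed digits the derived state is 'no', and for the remaining characters it is 'yes'.
webbed digits: derived state 'no' in Taxon 2 only — an autapomorphy, so it tells us nothing about relationships among taxa.
petiole constricted (derived state 'yes') is shared by Taxon 1, Taxon 2, and Taxon 5 — a synapomorphy uniting that clade.
Only Taxon 2 and Taxon 5 show the derived state 'yes' for fruit dehiscent, supporting them as a clade.
spiracle pair III lost (derived state 'yes') is shared by all ingroup taxa — unites the whole ingroup.
lateral line (derived state 'yes') is unique to Taxon 5 (autapomorphy; uninformative for grouping).
stem photosynthetic (derived state 'yes') is shared by Taxon 1, Taxon 2, Taxon 4, Taxon 5, and Taxon 8 — a synapomorphy uniting that clade.
Only Taxon 1, Taxon 2, Taxon 5, and Taxon 8 show the derived state 'yes' for four-chambered heart, supporting them as a clade.
Most parsimonious ingroup topology: (((((Taxon 2,Taxon 5),Taxon 1),Taxon 8),Taxon 4),Taxon 6).
Changes per character on this tree: webbed digits: 1; petiole constricted: 1; fruit dehiscent: 1; spiracle pair III lost: 1; lateral line: 1; stem photosynthetic: 1; four-chambered heart: 1.
Total = 7.

7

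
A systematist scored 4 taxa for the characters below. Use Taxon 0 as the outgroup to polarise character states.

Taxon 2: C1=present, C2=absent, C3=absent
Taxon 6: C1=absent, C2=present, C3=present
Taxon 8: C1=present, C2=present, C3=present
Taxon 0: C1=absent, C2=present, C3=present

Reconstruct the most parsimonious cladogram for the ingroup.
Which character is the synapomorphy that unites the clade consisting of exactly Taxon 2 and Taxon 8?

C1

Character polarity is set by the outgroup: the derived state is whichever differs from the outgroup's state, so for C2, C3 the derived state is 'absent', and for the remaining characters it is 'present'.
Only Taxon 2 and Taxon 8 show the derived state 'present' for C1, supporting them as a clade.
C2: derived state 'absent' in Taxon 2 only — an autapomorphy, so it tells us nothing about relationships among taxa.
C3 (derived state 'absent') is unique to Taxon 2 (autapomorphy; uninformative for grouping).
Most parsimonious ingroup topology: ((Taxon 2,Taxon 8),Taxon 6).
The clade {Taxon 2, Taxon 8} is supported by C1: its derived state 'present' occurs in exactly those taxa and in no other taxon (including the outgroup).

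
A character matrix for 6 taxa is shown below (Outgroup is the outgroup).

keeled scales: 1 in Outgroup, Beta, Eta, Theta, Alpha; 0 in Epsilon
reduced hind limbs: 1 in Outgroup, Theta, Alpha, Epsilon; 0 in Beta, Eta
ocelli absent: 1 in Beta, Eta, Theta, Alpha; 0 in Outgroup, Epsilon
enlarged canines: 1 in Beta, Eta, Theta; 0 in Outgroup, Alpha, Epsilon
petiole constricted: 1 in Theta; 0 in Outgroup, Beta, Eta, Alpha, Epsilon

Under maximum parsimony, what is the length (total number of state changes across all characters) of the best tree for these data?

5

Character polarity is set by the outgroup: the derived state is whichever differs from the outgroup's state, so for keeled scales, reduced hind limbs the derived state is '0', and for the remaining characters it is '1'.
keeled scales: derived state '0' in Epsilon only — an autapomorphy, so it tells us nothing about relationships among taxa.
reduced hind limbs (derived state '0') is shared by Beta and Eta — a synapomorphy uniting that clade.
Only Alpha, Beta, Eta, and Theta show the derived state '1' for ocelli absent, supporting them as a clade.
enlarged canines (derived state '1') is shared by Beta, Eta, and Theta — a synapomorphy uniting that clade.
petiole constricted: derived state '1' in Theta only — an autapomorphy, so it tells us nothing about relationships among taxa.
Most parsimonious ingroup topology: ((((Beta,Eta),Theta),Alpha),Epsilon).
Changes per character on this tree: keeled scales: 1; reduced hind limbs: 1; ocelli absent: 1; enlarged canines: 1; petiole constricted: 1.
Total = 5.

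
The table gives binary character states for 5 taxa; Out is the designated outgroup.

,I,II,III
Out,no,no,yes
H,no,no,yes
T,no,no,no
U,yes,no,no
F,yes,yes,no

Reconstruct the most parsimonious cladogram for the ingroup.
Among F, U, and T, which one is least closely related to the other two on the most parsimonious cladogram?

T

Character polarity is set by the outgroup: the derived state is whichever differs from the outgroup's state, so for III the derived state is 'no', and for the remaining characters it is 'yes'.
I: derived state 'yes' in F and U only — synapomorphy for {F, U}.
II: derived state 'yes' in F only — an autapomorphy, so it tells us nothing about relationships among taxa.
III (derived state 'no') is shared by F, T, and U — a synapomorphy uniting that clade.
Most parsimonious ingroup topology: (H,(T,(U,F))).
U and F share a more recent common ancestor with each other than either does with T, so T is the least closely related of the three.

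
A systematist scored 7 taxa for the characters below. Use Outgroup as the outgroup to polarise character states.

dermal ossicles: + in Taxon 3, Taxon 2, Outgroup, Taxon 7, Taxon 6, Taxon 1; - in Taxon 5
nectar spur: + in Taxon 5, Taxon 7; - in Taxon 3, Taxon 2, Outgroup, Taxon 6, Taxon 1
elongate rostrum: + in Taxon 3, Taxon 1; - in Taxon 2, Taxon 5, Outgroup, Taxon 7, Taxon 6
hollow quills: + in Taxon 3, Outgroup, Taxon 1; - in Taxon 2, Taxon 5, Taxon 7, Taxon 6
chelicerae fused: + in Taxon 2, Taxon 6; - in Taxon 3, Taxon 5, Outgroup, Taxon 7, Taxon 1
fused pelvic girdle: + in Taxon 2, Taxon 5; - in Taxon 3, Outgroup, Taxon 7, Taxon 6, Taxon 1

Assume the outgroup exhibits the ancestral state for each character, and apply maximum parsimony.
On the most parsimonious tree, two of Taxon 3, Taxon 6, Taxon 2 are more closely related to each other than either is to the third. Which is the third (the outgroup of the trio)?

Character polarity is set by the outgroup: the derived state is whichever differs from the outgroup's state, so for dermal ossicles, hollow quills the derived state is '-', and for the remaining characters it is '+'.
dermal ossicles (derived state '-') is unique to Taxon 5 (autapomorphy; uninformative for grouping).
nectar spur: derived state '+' in Taxon 5 and Taxon 7 only — synapomorphy for {Taxon 5, Taxon 7}.
Only Taxon 1 and Taxon 3 show the derived state '+' for elongate rostrum, supporting them as a clade.
hollow quills: derived state '-' in Taxon 2, Taxon 5, Taxon 6, and Taxon 7 only — synapomorphy for {Taxon 2, Taxon 5, Taxon 6, Taxon 7}.
Only Taxon 2 and Taxon 6 show the derived state '+' for chelicerae fused, supporting them as a clade.
fused pelvic girdle (state '+') occurs in Taxon 2 and Taxon 5 but conflicts with the nesting implied by the other characters — most parsimoniously interpreted as homoplasy.
Most parsimonious ingroup topology: ((Taxon 1,Taxon 3),((Taxon 6,Taxon 2),(Taxon 7,Taxon 5))).
Taxon 6 and Taxon 2 share a more recent common ancestor with each other than either does with Taxon 3, so Taxon 3 is the least closely related of the three.

Taxon 3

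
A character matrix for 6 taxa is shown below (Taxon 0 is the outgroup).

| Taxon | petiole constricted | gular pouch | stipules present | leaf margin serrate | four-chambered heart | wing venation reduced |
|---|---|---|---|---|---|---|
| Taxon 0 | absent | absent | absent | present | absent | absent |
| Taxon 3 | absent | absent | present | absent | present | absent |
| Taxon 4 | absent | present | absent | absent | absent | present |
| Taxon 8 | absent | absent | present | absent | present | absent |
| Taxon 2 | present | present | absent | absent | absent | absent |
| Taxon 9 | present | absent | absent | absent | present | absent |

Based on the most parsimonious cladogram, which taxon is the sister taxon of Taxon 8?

Taxon 3

Character polarity is set by the outgroup: the derived state is whichever differs from the outgroup's state, so for leaf margin serrate the derived state is 'absent', and for the remaining characters it is 'present'.
petiole constricted groups Taxon 2 and Taxon 9, which is incompatible with the clades supported by the remaining characters; treating it as convergent (homoplasy) costs fewer steps than any alternative tree.
gular pouch: derived state 'present' in Taxon 2 and Taxon 4 only — synapomorphy for {Taxon 2, Taxon 4}.
Only Taxon 3 and Taxon 8 show the derived state 'present' for stipules present, supporting them as a clade.
leaf margin serrate (derived state 'absent') is shared by all ingroup taxa — unites the whole ingroup.
four-chambered heart: derived state 'present' in Taxon 3, Taxon 8, and Taxon 9 only — synapomorphy for {Taxon 3, Taxon 8, Taxon 9}.
wing venation reduced: derived state 'present' in Taxon 4 only — an autapomorphy, so it tells us nothing about relationships among taxa.
Most parsimonious ingroup topology: (((Taxon 3,Taxon 8),Taxon 9),(Taxon 4,Taxon 2)).
Taxon 8 and Taxon 3 form a cherry on this tree, so they are sister taxa.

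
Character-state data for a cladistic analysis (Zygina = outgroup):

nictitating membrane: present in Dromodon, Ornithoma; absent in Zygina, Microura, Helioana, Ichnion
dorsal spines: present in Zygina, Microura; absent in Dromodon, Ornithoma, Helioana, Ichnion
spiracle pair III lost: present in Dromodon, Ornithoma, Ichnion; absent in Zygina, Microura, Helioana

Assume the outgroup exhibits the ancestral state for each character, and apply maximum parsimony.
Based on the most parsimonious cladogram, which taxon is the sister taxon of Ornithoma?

Dromodon

Character polarity is set by the outgroup: the derived state is whichever differs from the outgroup's state, so for dorsal spines the derived state is 'absent', and for the remaining characters it is 'present'.
nictitating membrane (derived state 'present') is shared by Dromodon and Ornithoma — a synapomorphy uniting that clade.
dorsal spines (derived state 'absent') is shared by Dromodon, Helioana, Ichnion, and Ornithoma — a synapomorphy uniting that clade.
spiracle pair III lost (derived state 'present') is shared by Dromodon, Ichnion, and Ornithoma — a synapomorphy uniting that clade.
Most parsimonious ingroup topology: ((((Dromodon,Ornithoma),Ichnion),Helioana),Microura).
Ornithoma and Dromodon form a cherry on this tree, so they are sister taxa.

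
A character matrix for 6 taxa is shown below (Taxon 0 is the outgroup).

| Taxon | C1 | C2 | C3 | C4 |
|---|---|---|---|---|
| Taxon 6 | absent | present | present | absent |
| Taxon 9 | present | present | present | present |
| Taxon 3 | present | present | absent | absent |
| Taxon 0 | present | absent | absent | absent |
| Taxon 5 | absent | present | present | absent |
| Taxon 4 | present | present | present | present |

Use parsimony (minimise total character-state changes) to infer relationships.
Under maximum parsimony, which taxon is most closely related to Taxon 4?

Character polarity is set by the outgroup: the derived state is whichever differs from the outgroup's state, so for C1 the derived state is 'absent', and for the remaining characters it is 'present'.
C1 (derived state 'absent') is shared by Taxon 5 and Taxon 6 — a synapomorphy uniting that clade.
All ingroup taxa share the derived state 'present' for C2; it defines the ingroup but does not resolve relationships within it.
C3: derived state 'present' in Taxon 4, Taxon 5, Taxon 6, and Taxon 9 only — synapomorphy for {Taxon 4, Taxon 5, Taxon 6, Taxon 9}.
C4 (derived state 'present') is shared by Taxon 4 and Taxon 9 — a synapomorphy uniting that clade.
Most parsimonious ingroup topology: (((Taxon 4,Taxon 9),(Taxon 6,Taxon 5)),Taxon 3).
Taxon 4 and Taxon 9 form a cherry on this tree, so they are sister taxa.

Taxon 9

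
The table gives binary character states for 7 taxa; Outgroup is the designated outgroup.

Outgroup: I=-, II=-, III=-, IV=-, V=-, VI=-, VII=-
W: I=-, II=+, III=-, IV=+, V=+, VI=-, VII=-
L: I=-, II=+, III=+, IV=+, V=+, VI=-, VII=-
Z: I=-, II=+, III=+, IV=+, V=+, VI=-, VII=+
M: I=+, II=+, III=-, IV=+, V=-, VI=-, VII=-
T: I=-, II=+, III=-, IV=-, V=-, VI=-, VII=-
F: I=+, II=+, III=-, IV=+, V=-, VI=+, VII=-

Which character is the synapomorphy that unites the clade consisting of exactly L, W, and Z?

V

The outgroup has state '-' for every character, so '+' is the derived state throughout.
Only F and M show the derived state '+' for I, supporting them as a clade.
II (derived state '+') is shared by all ingroup taxa — unites the whole ingroup.
III (derived state '+') is shared by L and Z — a synapomorphy uniting that clade.
IV: derived state '+' in F, L, M, W, and Z only — synapomorphy for {F, L, M, W, Z}.
Only L, W, and Z show the derived state '+' for V, supporting them as a clade.
VI: derived state '+' in F only — an autapomorphy, so it tells us nothing about relationships among taxa.
VII: derived state '+' in Z only — an autapomorphy, so it tells us nothing about relationships among taxa.
Most parsimonious ingroup topology: (((W,(L,Z)),(M,F)),T).
The clade {L, W, Z} is supported by V: its derived state '+' occurs in exactly those taxa and in no other taxon (including the outgroup).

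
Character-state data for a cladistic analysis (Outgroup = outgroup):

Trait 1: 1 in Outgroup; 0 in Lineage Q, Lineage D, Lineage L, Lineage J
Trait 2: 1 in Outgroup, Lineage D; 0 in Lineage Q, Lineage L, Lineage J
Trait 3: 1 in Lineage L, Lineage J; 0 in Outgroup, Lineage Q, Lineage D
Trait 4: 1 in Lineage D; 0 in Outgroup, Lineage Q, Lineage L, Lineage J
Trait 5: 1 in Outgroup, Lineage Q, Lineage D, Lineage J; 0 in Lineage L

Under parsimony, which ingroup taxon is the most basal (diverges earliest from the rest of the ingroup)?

Lineage D

Character polarity is set by the outgroup: the derived state is whichever differs from the outgroup's state, so for Trait 1, Trait 2, Trait 5 the derived state is '0', and for the remaining characters it is '1'.
All ingroup taxa share the derived state '0' for Trait 1; it defines the ingroup but does not resolve relationships within it.
Trait 2 (derived state '0') is shared by Lineage J, Lineage L, and Lineage Q — a synapomorphy uniting that clade.
Trait 3 (derived state '1') is shared by Lineage J and Lineage L — a synapomorphy uniting that clade.
Trait 4: derived state '1' in Lineage D only — an autapomorphy, so it tells us nothing about relationships among taxa.
Trait 5: derived state '0' in Lineage L only — an autapomorphy, so it tells us nothing about relationships among taxa.
Most parsimonious ingroup topology: ((Lineage Q,(Lineage L,Lineage J)),Lineage D).
Lineage D is sister to the clade containing all other ingroup taxa, so it is the earliest-diverging (most basal) ingroup lineage.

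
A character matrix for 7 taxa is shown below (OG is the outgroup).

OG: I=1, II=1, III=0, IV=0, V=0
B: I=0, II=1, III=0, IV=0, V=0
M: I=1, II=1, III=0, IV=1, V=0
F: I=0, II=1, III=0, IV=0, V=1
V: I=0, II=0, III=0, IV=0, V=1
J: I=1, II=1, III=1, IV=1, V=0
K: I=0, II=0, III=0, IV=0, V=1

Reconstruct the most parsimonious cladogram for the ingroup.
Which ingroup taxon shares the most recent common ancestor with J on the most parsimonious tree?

M

Character polarity is set by the outgroup: the derived state is whichever differs from the outgroup's state, so for I, II the derived state is '0', and for the remaining characters it is '1'.
Only B, F, K, and V show the derived state '0' for I, supporting them as a clade.
II: derived state '0' in K and V only — synapomorphy for {K, V}.
III: derived state '1' in J only — an autapomorphy, so it tells us nothing about relationships among taxa.
IV: derived state '1' in J and M only — synapomorphy for {J, M}.
V (derived state '1') is shared by F, K, and V — a synapomorphy uniting that clade.
Most parsimonious ingroup topology: ((B,(F,(V,K))),(M,J)).
J and M form a cherry on this tree, so they are sister taxa.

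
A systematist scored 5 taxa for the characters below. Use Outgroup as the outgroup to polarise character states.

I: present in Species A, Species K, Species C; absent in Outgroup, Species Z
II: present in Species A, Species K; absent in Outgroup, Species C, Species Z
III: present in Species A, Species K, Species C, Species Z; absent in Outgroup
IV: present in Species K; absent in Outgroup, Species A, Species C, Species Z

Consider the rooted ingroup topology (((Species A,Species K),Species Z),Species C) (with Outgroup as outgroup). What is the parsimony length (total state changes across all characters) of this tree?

5

Map each character onto (((Species A,Species K),Species Z),Species C) (rooted by Outgroup) and count the minimum state changes it requires (Fitch parsimony):
I: 2; II: 1; III: 1; IV: 1.
Total tree length = 5.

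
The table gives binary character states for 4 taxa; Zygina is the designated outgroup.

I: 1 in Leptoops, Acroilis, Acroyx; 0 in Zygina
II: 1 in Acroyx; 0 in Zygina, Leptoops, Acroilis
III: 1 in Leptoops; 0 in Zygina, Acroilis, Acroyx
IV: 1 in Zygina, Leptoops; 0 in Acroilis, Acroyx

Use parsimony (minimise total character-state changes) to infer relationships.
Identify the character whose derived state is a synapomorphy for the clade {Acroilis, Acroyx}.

Character polarity is set by the outgroup: the derived state is whichever differs from the outgroup's state, so for IV the derived state is '0', and for the remaining characters it is '1'.
I (derived state '1') is shared by all ingroup taxa — unites the whole ingroup.
II (derived state '1') is unique to Acroyx (autapomorphy; uninformative for grouping).
III (derived state '1') is unique to Leptoops (autapomorphy; uninformative for grouping).
IV: derived state '0' in Acroilis and Acroyx only — synapomorphy for {Acroilis, Acroyx}.
Most parsimonious ingroup topology: (Leptoops,(Acroilis,Acroyx)).
The clade {Acroilis, Acroyx} is supported by IV: its derived state '0' occurs in exactly those taxa and in no other taxon (including the outgroup).

IV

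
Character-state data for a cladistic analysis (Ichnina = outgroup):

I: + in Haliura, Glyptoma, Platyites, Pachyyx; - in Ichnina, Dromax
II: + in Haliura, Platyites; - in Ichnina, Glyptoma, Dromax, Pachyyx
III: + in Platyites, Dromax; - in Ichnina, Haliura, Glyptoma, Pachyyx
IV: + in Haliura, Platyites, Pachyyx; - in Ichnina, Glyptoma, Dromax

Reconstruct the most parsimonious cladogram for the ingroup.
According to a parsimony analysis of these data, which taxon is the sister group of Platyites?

The outgroup has state '-' for every character, so '+' is the derived state throughout.
Only Glyptoma, Haliura, Pachyyx, and Platyites show the derived state '+' for I, supporting them as a clade.
II: derived state '+' in Haliura and Platyites only — synapomorphy for {Haliura, Platyites}.
III groups Dromax and Platyites, which is incompatible with the clades supported by the remaining characters; treating it as convergent (homoplasy) costs fewer steps than any alternative tree.
Only Haliura, Pachyyx, and Platyites show the derived state '+' for IV, supporting them as a clade.
Most parsimonious ingroup topology: ((((Haliura,Platyites),Pachyyx),Glyptoma),Dromax).
Platyites and Haliura form a cherry on this tree, so they are sister taxa.

Haliura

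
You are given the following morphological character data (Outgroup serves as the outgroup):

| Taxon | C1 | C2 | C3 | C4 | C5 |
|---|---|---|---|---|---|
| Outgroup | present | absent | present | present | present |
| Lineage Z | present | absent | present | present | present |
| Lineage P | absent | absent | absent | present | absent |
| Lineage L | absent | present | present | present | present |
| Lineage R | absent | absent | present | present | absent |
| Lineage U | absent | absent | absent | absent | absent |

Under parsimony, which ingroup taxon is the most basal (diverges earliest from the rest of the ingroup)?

Lineage Z

Character polarity is set by the outgroup: the derived state is whichever differs from the outgroup's state, so for C1, C3, C4, C5 the derived state is 'absent', and for the remaining characters it is 'present'.
C1: derived state 'absent' in Lineage L, Lineage P, Lineage R, and Lineage U only — synapomorphy for {Lineage L, Lineage P, Lineage R, Lineage U}.
C2: derived state 'present' in Lineage L only — an autapomorphy, so it tells us nothing about relationships among taxa.
Only Lineage P and Lineage U show the derived state 'absent' for C3, supporting them as a clade.
C4: derived state 'absent' in Lineage U only — an autapomorphy, so it tells us nothing about relationships among taxa.
C5 (derived state 'absent') is shared by Lineage P, Lineage R, and Lineage U — a synapomorphy uniting that clade.
Most parsimonious ingroup topology: (Lineage Z,(((Lineage P,Lineage U),Lineage R),Lineage L)).
Lineage Z is sister to the clade containing all other ingroup taxa, so it is the earliest-diverging (most basal) ingroup lineage.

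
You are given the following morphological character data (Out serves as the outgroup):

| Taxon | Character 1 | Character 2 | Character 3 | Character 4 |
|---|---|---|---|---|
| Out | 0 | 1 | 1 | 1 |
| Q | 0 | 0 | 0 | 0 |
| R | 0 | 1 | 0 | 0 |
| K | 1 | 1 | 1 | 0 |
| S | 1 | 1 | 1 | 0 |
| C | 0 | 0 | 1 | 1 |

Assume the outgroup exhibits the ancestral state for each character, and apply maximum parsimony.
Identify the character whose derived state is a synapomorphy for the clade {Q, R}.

Character polarity is set by the outgroup: the derived state is whichever differs from the outgroup's state, so for Character 2, Character 3, Character 4 the derived state is '0', and for the remaining characters it is '1'.
Only K and S show the derived state '1' for Character 1, supporting them as a clade.
Character 2 groups C and Q, which is incompatible with the clades supported by the remaining characters; treating it as convergent (homoplasy) costs fewer steps than any alternative tree.
Only Q and R show the derived state '0' for Character 3, supporting them as a clade.
Only K, Q, R, and S show the derived state '0' for Character 4, supporting them as a clade.
Most parsimonious ingroup topology: (((Q,R),(K,S)),C).
The clade {Q, R} is supported by Character 3: its derived state '0' occurs in exactly those taxa and in no other taxon (including the outgroup).

Character 3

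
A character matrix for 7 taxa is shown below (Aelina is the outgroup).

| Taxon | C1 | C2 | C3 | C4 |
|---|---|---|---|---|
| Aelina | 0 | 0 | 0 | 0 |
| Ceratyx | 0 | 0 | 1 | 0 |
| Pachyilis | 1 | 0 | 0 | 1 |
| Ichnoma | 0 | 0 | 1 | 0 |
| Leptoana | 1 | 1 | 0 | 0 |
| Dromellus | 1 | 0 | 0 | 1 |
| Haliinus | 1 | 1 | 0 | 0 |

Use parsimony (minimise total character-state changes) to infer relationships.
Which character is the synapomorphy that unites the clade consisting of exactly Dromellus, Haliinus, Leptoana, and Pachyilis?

The outgroup has state '0' for every character, so '1' is the derived state throughout.
C1 (derived state '1') is shared by Dromellus, Haliinus, Leptoana, and Pachyilis — a synapomorphy uniting that clade.
C2 (derived state '1') is shared by Haliinus and Leptoana — a synapomorphy uniting that clade.
C3 (derived state '1') is shared by Ceratyx and Ichnoma — a synapomorphy uniting that clade.
C4: derived state '1' in Dromellus and Pachyilis only — synapomorphy for {Dromellus, Pachyilis}.
Most parsimonious ingroup topology: ((Ceratyx,Ichnoma),((Pachyilis,Dromellus),(Leptoana,Haliinus))).
The clade {Dromellus, Haliinus, Leptoana, Pachyilis} is supported by C1: its derived state '1' occurs in exactly those taxa and in no other taxon (including the outgroup).

C1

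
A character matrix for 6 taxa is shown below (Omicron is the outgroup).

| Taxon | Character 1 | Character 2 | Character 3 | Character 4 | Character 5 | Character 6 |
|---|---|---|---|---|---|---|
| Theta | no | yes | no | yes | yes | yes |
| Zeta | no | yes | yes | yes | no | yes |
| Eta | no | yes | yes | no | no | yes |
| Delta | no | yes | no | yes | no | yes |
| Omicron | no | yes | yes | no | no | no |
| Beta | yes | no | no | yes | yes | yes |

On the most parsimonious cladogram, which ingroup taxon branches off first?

Character polarity is set by the outgroup: the derived state is whichever differs from the outgroup's state, so for Character 2, Character 3 the derived state is 'no', and for the remaining characters it is 'yes'.
Character 1: derived state 'yes' in Beta only — an autapomorphy, so it tells us nothing about relationships among taxa.
Character 2: derived state 'no' in Beta only — an autapomorphy, so it tells us nothing about relationships among taxa.
Character 3 (derived state 'no') is shared by Beta, Delta, and Theta — a synapomorphy uniting that clade.
Character 4: derived state 'yes' in Beta, Delta, Theta, and Zeta only — synapomorphy for {Beta, Delta, Theta, Zeta}.
Character 5: derived state 'yes' in Beta and Theta only — synapomorphy for {Beta, Theta}.
Character 6 (derived state 'yes') is shared by all ingroup taxa — unites the whole ingroup.
Most parsimonious ingroup topology: ((((Theta,Beta),Delta),Zeta),Eta).
Eta is sister to the clade containing all other ingroup taxa, so it is the earliest-diverging (most basal) ingroup lineage.

Eta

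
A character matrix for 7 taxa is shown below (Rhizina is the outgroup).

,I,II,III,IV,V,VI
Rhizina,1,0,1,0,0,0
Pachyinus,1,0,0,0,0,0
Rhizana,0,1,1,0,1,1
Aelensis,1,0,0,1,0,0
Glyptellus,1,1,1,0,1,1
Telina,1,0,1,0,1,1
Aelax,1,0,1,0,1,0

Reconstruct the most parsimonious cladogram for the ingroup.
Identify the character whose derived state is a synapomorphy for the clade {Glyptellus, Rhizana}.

II

Character polarity is set by the outgroup: the derived state is whichever differs from the outgroup's state, so for I, III the derived state is '0', and for the remaining characters it is '1'.
I: derived state '0' in Rhizana only — an autapomorphy, so it tells us nothing about relationships among taxa.
Only Glyptellus and Rhizana show the derived state '1' for II, supporting them as a clade.
III: derived state '0' in Aelensis and Pachyinus only — synapomorphy for {Aelensis, Pachyinus}.
IV: derived state '1' in Aelensis only — an autapomorphy, so it tells us nothing about relationships among taxa.
Only Aelax, Glyptellus, Rhizana, and Telina show the derived state '1' for V, supporting them as a clade.
VI: derived state '1' in Glyptellus, Rhizana, and Telina only — synapomorphy for {Glyptellus, Rhizana, Telina}.
Most parsimonious ingroup topology: ((Pachyinus,Aelensis),(((Rhizana,Glyptellus),Telina),Aelax)).
The clade {Glyptellus, Rhizana} is supported by II: its derived state '1' occurs in exactly those taxa and in no other taxon (including the outgroup).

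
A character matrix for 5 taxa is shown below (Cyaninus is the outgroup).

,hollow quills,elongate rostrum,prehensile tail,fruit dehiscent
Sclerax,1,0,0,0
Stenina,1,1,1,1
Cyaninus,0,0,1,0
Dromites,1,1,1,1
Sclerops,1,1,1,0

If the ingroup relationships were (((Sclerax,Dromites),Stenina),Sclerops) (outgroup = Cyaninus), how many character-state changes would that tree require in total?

Map each character onto (((Sclerax,Dromites),Stenina),Sclerops) (rooted by Cyaninus) and count the minimum state changes it requires (Fitch parsimony):
hollow quills: 1; elongate rostrum: 2; prehensile tail: 1; fruit dehiscent: 2.
Total tree length = 6.

6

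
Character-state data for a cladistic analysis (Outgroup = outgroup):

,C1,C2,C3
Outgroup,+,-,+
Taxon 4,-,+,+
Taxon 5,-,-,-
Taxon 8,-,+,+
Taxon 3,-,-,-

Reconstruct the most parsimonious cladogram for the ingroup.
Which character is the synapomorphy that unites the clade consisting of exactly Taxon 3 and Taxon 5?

Character polarity is set by the outgroup: the derived state is whichever differs from the outgroup's state, so for C1, C3 the derived state is '-', and for the remaining characters it is '+'.
All ingroup taxa share the derived state '-' for C1; it defines the ingroup but does not resolve relationships within it.
Only Taxon 4 and Taxon 8 show the derived state '+' for C2, supporting them as a clade.
C3 (derived state '-') is shared by Taxon 3 and Taxon 5 — a synapomorphy uniting that clade.
Most parsimonious ingroup topology: ((Taxon 4,Taxon 8),(Taxon 5,Taxon 3)).
The clade {Taxon 3, Taxon 5} is supported by C3: its derived state '-' occurs in exactly those taxa and in no other taxon (including the outgroup).

C3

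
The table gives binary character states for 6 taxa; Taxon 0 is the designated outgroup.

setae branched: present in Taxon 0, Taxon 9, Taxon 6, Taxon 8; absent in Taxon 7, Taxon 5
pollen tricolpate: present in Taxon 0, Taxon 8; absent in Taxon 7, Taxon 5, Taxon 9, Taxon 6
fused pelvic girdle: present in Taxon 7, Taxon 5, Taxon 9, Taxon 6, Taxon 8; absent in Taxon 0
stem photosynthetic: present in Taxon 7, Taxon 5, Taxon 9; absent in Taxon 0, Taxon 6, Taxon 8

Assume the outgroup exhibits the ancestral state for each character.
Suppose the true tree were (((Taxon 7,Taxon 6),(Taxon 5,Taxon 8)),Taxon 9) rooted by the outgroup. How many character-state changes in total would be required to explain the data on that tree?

Map each character onto (((Taxon 7,Taxon 6),(Taxon 5,Taxon 8)),Taxon 9) (rooted by Taxon 0) and count the minimum state changes it requires (Fitch parsimony):
setae branched: 2; pollen tricolpate: 2; fused pelvic girdle: 1; stem photosynthetic: 3.
Total tree length = 8.

8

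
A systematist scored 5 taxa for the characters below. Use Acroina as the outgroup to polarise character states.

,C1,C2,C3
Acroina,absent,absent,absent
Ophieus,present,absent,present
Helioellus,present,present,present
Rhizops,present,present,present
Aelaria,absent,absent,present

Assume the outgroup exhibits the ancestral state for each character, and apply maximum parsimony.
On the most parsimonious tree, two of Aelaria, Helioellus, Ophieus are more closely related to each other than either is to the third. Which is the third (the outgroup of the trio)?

The outgroup has state 'absent' for every character, so 'present' is the derived state throughout.
C1 (derived state 'present') is shared by Helioellus, Ophieus, and Rhizops — a synapomorphy uniting that clade.
C2: derived state 'present' in Helioellus and Rhizops only — synapomorphy for {Helioellus, Rhizops}.
All ingroup taxa share the derived state 'present' for C3; it defines the ingroup but does not resolve relationships within it.
Most parsimonious ingroup topology: ((Ophieus,(Helioellus,Rhizops)),Aelaria).
Helioellus and Ophieus share a more recent common ancestor with each other than either does with Aelaria, so Aelaria is the least closely related of the three.

Aelaria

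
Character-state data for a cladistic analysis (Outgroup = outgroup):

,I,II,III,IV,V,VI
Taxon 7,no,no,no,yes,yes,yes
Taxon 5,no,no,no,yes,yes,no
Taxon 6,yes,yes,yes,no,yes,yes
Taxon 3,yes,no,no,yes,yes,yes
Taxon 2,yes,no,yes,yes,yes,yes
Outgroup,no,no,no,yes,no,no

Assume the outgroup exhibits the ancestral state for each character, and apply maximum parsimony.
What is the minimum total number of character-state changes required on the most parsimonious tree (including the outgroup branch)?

Character polarity is set by the outgroup: the derived state is whichever differs from the outgroup's state, so for IV the derived state is 'no', and for the remaining characters it is 'yes'.
I: derived state 'yes' in Taxon 2, Taxon 3, and Taxon 6 only — synapomorphy for {Taxon 2, Taxon 3, Taxon 6}.
II (derived state 'yes') is unique to Taxon 6 (autapomorphy; uninformative for grouping).
III (derived state 'yes') is shared by Taxon 2 and Taxon 6 — a synapomorphy uniting that clade.
IV (derived state 'no') is unique to Taxon 6 (autapomorphy; uninformative for grouping).
All ingroup taxa share the derived state 'yes' for V; it defines the ingroup but does not resolve relationships within it.
VI: derived state 'yes' in Taxon 2, Taxon 3, Taxon 6, and Taxon 7 only — synapomorphy for {Taxon 2, Taxon 3, Taxon 6, Taxon 7}.
Most parsimonious ingroup topology: (Taxon 5,(((Taxon 2,Taxon 6),Taxon 3),Taxon 7)).
Changes per character on this tree: I: 1; II: 1; III: 1; IV: 1; V: 1; VI: 1.
Total = 6.

6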